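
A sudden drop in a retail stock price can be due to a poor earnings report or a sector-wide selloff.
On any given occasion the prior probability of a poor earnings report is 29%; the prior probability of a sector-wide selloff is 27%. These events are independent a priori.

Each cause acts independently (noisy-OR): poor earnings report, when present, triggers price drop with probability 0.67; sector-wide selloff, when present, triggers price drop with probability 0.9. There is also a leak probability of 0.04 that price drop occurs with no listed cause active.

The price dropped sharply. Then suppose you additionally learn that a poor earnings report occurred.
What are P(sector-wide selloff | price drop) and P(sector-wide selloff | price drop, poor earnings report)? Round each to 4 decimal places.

P(sector-wide selloff | price drop) ≈ 0.6010; P(sector-wide selloff | price drop, poor earnings report) ≈ 0.3439

Under noisy-OR, P(price drop | causes) = 1 − (1−0.04)·∏(1−qᵢ) over the active causes.
By total probability over the 4 (poor earnings report, sector-wide selloff) configurations:
  P(price drop) = 0.04·0.71·0.73 + 0.904·0.71·0.27 + 0.6832·0.29·0.73 + 0.96832·0.29·0.27
        = 0.020732 + 0.173297 + 0.144633 + 0.075819 = 0.414481
Keeping only the sector-wide selloff-present terms gives 0.249116, so
  P(sector-wide selloff | price drop) = 0.249116 / 0.414481 ≈ 0.6010

Now condition on the additional information:
P(price drop | poor earnings report) = 0.6832*0.73 + 0.96832*0.27 = 0.498736 + 0.261446 = 0.760182
The sector-wide selloff-present share is 0.96832*0.27 = 0.261446.
P(sector-wide selloff | price drop, poor earnings report) = 0.261446 / 0.760182 ≈ 0.3439
Conditioning on poor earnings report lowers the posterior on sector-wide selloff: the classic explaining-away effect in a common-effect structure.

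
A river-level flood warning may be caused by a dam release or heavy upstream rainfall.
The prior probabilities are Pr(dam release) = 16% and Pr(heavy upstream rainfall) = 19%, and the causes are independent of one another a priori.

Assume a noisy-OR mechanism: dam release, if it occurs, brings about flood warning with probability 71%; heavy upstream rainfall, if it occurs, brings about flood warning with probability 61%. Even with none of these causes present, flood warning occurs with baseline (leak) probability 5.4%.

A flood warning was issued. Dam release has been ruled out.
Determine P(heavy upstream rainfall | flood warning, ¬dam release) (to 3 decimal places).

P(heavy upstream rainfall | flood warning, ¬dam release) ≈ 0.733

Under noisy-OR, P(flood warning | causes) = 1 − (1−0.054)·∏(1−qᵢ) over the active causes.
Numerator (weight on configurations with heavy upstream rainfall): 0.63106×0.19 = 0.119901
The normalizing constant is 0.054×0.81 + 0.63106×0.19 = 0.163641
P(heavy upstream rainfall | flood warning, ¬dam release) = 0.119901/0.163641 ≈ 0.733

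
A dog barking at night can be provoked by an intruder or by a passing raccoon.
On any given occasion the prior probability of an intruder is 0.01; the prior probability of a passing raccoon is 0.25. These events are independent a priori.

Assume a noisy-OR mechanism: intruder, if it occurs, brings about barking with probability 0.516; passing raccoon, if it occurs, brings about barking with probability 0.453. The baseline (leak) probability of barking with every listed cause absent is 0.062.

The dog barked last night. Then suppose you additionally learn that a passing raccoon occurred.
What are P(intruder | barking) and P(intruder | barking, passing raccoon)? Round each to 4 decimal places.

Under noisy-OR, P(barking | causes) = 1 − (1−0.062)·∏(1−qᵢ) over the active causes.
Enumerate the 4 (intruder, passing raccoon) configurations and weight by the priors:
  P(barking) = 0.062*0.99*0.75 + 0.486914*0.99*0.25 + 0.546008*0.01*0.75 + 0.751666*0.01*0.25
        = 0.046035 + 0.120511 + 0.004095 + 0.001879 = 0.172520
Keeping only the intruder-present terms gives 0.005974, so
  P(intruder | barking) = 0.005974 / 0.172520 ≈ 0.0346

Now also conditioning on passing raccoon=true:
P(barking | passing raccoon) = 0.486914·0.99 + 0.751666·0.01 = 0.482045 + 0.007517 = 0.489562
Of this, 0.007517 comes from 0.751666·0.01 (the intruder=true cases).
Hence the posterior is 0.007517/0.489562 ≈ 0.0154.
This is intercausal reasoning (explaining away): once passing raccoon accounts for the barking, intruder becomes less likely.

P(intruder | barking) ≈ 0.0346; P(intruder | barking, passing raccoon) ≈ 0.0154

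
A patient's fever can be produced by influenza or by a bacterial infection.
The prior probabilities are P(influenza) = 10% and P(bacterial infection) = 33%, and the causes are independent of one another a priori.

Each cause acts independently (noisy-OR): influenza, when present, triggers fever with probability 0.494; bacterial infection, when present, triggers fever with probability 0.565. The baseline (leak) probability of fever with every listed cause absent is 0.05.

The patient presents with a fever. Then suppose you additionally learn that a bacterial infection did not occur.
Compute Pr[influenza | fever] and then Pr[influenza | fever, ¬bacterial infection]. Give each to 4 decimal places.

Pr[influenza | fever] ≈ 0.2295; Pr[influenza | fever, ¬bacterial infection] ≈ 0.5357

Under noisy-OR, P(fever | causes) = 1 − (1−0.05)·∏(1−qᵢ) over the active causes.
Numerator (weight on configurations with influenza): 0.034793 + 0.026100 = 0.060893
Denominator P(fever): 0.05*0.9*0.67 + 0.58675*0.9*0.33 + 0.5193*0.1*0.67 + 0.790895*0.1*0.33 = 0.265308
Posterior = 0.060893 / 0.265308 ≈ 0.2295

With the extra evidence:
Weight on influenza=true, given the evidence: 0.5193×0.1 = 0.051930
Denominator P(fever | ¬bacterial infection): 0.05×0.9 + 0.5193×0.1 = 0.096930
P(influenza | fever, ¬bacterial infection) = 0.051930/0.096930 ≈ 0.5357
With bacterial infection excluded, influenza must carry more of the explanatory weight for the fever.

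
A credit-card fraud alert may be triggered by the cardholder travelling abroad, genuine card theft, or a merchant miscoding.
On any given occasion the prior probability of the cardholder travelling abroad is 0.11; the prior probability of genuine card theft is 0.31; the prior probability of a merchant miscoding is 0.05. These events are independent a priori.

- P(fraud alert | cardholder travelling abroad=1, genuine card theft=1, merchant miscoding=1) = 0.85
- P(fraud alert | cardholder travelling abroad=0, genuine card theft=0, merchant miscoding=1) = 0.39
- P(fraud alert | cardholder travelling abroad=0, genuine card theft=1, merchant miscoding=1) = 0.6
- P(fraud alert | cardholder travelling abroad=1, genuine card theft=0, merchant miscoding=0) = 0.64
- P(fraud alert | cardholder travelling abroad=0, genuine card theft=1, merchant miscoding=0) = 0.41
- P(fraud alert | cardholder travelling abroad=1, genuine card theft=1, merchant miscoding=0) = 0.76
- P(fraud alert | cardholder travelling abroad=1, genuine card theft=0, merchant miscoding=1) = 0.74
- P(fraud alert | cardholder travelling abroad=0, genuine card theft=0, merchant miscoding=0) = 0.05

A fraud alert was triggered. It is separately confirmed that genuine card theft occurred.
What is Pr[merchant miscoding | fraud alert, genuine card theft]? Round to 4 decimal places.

Pr[merchant miscoding | fraud alert, genuine card theft] ≈ 0.0686

P(fraud alert | genuine card theft) = 0.41×0.89×0.95 + 0.6×0.89×0.05 + 0.76×0.11×0.95 + 0.85×0.11×0.05 = 0.346655 + 0.026700 + 0.079420 + 0.004675 = 0.457450
Of this, 0.031375 comes from 0.026700 + 0.004675 (the merchant miscoding=true cases).
So P(merchant miscoding | fraud alert, genuine card theft) = 0.031375/0.457450 ≈ 0.0686.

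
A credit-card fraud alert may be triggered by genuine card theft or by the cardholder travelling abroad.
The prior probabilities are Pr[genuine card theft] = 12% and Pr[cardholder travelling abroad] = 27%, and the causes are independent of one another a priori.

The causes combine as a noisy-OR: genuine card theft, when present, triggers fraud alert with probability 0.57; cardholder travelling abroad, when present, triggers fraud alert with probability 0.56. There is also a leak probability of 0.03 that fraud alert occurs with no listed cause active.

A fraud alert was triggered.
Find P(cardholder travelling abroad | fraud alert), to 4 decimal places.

P(cardholder travelling abroad | fraud alert) ≈ 0.6981

Under noisy-OR, P(fraud alert | causes) = 1 − (1−0.03)·∏(1−qᵢ) over the active causes.
P(fraud alert) = 0.03×0.88×0.73 + 0.5732×0.88×0.27 + 0.5829×0.12×0.73 + 0.816476×0.12×0.27 = 0.019272 + 0.136192 + 0.051062 + 0.026454 = 0.232980
Of this, 0.162646 comes from 0.136192 + 0.026454 (the cardholder travelling abroad=true cases).
Hence the posterior is 0.162646/0.232980 ≈ 0.6981.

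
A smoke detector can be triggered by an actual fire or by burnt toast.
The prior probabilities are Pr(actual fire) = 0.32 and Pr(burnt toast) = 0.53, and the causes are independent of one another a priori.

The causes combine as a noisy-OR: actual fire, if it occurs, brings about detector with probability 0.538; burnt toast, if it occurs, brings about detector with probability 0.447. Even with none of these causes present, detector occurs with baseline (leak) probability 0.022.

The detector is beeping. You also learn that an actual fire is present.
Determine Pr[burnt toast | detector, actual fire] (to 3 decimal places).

Pr[burnt toast | detector, actual fire] ≈ 0.607

Under noisy-OR, P(detector | causes) = 1 − (1−0.022)·∏(1−qᵢ) over the active causes.
Numerator (weight on configurations with burnt toast): 0.750135×0.53 = 0.397572
Denominator P(detector | actual fire): 0.548164×0.47 + 0.750135×0.53 = 0.655209
P(burnt toast | detector, actual fire) = 0.397572/0.655209 ≈ 0.607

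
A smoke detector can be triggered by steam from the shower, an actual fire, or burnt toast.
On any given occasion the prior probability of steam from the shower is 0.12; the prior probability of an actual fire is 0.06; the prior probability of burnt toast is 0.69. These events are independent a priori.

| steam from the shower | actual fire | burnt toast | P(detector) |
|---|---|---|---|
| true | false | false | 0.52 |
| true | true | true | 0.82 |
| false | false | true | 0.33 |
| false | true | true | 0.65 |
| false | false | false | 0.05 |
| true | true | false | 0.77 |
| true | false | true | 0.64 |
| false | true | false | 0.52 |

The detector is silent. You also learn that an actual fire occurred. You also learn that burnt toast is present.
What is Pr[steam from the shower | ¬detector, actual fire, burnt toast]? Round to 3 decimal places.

P(¬detector | actual fire, burnt toast) = 0.35·0.88 + 0.18·0.12 = 0.308000 + 0.021600 = 0.329600
Of this, 0.021600 comes from 0.18·0.12 (the steam from the shower=true cases).
P(steam from the shower | ¬detector, actual fire, burnt toast) = 0.021600 / 0.329600 ≈ 0.066

Pr[steam from the shower | ¬detector, actual fire, burnt toast] ≈ 0.066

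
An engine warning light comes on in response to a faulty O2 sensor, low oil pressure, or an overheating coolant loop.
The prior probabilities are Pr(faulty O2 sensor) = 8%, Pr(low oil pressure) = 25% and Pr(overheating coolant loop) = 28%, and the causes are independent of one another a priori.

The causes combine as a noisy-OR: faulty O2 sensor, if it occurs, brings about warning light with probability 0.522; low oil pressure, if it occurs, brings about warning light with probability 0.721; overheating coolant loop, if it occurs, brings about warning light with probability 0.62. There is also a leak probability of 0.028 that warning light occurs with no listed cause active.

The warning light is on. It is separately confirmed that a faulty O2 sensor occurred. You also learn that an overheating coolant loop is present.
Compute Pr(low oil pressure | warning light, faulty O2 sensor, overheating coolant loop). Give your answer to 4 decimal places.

Pr(low oil pressure | warning light, faulty O2 sensor, overheating coolant loop) ≈ 0.2779

Under noisy-OR, P(warning light | causes) = 1 − (1−0.028)·∏(1−qᵢ) over the active causes.
P(warning light | faulty O2 sensor, overheating coolant loop) = 0.823446×0.75 + 0.950741×0.25 = 0.617584 + 0.237685 = 0.855269
The low oil pressure-present share is 0.950741×0.25 = 0.237685.
P(low oil pressure | warning light, faulty O2 sensor, overheating coolant loop) = 0.237685 / 0.855269 ≈ 0.2779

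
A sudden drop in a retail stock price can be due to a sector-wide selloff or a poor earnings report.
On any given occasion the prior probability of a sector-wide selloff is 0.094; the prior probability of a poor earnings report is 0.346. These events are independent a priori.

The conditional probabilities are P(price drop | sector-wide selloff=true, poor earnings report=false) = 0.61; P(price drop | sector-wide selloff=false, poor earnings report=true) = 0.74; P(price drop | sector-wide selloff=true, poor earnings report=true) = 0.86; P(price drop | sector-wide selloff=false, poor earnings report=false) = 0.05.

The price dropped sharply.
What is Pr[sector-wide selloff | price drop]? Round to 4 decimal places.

P(price drop) = 0.05×0.906×0.654 + 0.74×0.906×0.346 + 0.61×0.094×0.654 + 0.86×0.094×0.346 = 0.029626 + 0.231972 + 0.037500 + 0.027971 = 0.327069
The sector-wide selloff-present share is 0.037500 + 0.027971 = 0.065471.
Hence the posterior is 0.065471/0.327069 ≈ 0.2002.

Pr[sector-wide selloff | price drop] ≈ 0.2002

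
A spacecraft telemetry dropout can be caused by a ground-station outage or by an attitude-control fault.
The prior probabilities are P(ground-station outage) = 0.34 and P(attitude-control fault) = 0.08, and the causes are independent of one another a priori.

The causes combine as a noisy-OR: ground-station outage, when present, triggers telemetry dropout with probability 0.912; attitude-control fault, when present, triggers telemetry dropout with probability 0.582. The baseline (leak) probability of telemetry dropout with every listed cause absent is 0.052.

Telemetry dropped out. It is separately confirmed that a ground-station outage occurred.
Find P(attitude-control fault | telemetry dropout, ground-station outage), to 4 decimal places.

P(attitude-control fault | telemetry dropout, ground-station outage) ≈ 0.0839

Under noisy-OR, P(telemetry dropout | causes) = 1 − (1−0.052)·∏(1−qᵢ) over the active causes.
Weight on attitude-control fault=true, given the evidence: 0.965129*0.08 = 0.077210
Denominator P(telemetry dropout | ground-station outage): 0.916576*0.92 + 0.965129*0.08 = 0.920460
P(attitude-control fault | telemetry dropout, ground-station outage) = 0.077210/0.920460 ≈ 0.0839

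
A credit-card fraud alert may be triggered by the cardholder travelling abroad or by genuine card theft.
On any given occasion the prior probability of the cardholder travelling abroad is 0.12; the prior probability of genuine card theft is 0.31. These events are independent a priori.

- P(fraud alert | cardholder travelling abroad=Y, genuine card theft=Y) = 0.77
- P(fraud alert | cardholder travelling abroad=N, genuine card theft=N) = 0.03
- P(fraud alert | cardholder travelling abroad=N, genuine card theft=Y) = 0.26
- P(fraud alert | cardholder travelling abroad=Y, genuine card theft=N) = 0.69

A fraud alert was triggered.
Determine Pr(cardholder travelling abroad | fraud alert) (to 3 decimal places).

Pr(cardholder travelling abroad | fraud alert) ≈ 0.490

P(fraud alert) = 0.03*0.88*0.69 + 0.26*0.88*0.31 + 0.69*0.12*0.69 + 0.77*0.12*0.31 = 0.018216 + 0.070928 + 0.057132 + 0.028644 = 0.174920
Restricting to configurations with cardholder travelling abroad present: 0.057132 + 0.028644 = 0.085776.
P(cardholder travelling abroad | fraud alert) = 0.085776 / 0.174920 ≈ 0.490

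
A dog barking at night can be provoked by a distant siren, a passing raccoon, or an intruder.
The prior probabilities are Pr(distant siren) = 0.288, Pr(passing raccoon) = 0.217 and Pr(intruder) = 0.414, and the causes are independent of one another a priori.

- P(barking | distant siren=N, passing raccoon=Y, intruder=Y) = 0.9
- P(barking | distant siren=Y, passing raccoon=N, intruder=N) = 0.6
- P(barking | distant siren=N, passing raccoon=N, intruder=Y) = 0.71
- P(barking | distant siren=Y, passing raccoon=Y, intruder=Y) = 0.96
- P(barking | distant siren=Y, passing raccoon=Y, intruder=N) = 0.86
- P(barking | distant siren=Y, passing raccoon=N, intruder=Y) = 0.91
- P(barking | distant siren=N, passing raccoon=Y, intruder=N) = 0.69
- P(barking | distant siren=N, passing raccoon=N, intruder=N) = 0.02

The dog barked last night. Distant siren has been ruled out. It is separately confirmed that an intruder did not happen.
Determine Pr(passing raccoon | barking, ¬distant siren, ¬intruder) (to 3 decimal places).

Pr(passing raccoon | barking, ¬distant siren, ¬intruder) ≈ 0.905

P(barking | ¬distant siren, ¬intruder) = 0.02*0.783 + 0.69*0.217 = 0.015660 + 0.149730 = 0.165390
Restricting to configurations with passing raccoon present: 0.69*0.217 = 0.149730.
Hence the posterior is 0.149730/0.165390 ≈ 0.905.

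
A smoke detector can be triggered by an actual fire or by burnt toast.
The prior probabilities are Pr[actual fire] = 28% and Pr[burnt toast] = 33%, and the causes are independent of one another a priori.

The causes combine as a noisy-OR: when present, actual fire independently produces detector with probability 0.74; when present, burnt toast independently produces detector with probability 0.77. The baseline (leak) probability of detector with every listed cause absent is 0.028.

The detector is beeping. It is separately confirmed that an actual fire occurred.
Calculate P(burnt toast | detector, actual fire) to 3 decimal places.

Under noisy-OR, P(detector | causes) = 1 − (1−0.028)·∏(1−qᵢ) over the active causes.
Enumerate both values of burnt toast and weight by the priors:
  P(detector | actual fire) = 0.74728×0.67 + 0.941874×0.33
        = 0.500678 + 0.310818 = 0.811496
The terms with burnt toast present sum to 0.310818, so
  P(burnt toast | detector, actual fire) = 0.310818 / 0.811496 ≈ 0.383

P(burnt toast | detector, actual fire) ≈ 0.383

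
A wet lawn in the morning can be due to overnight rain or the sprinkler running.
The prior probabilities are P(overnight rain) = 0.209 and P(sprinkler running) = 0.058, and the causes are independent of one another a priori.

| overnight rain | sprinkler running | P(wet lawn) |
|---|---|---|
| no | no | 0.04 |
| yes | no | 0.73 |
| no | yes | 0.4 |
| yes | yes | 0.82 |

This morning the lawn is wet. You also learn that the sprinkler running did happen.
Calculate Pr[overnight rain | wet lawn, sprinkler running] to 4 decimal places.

P(wet lawn | sprinkler running) = 0.4×0.791 + 0.82×0.209 = 0.316400 + 0.171380 = 0.487780
The overnight rain-present share is 0.82×0.209 = 0.171380.
Hence the posterior is 0.171380/0.487780 ≈ 0.3513.

Pr[overnight rain | wet lawn, sprinkler running] ≈ 0.3513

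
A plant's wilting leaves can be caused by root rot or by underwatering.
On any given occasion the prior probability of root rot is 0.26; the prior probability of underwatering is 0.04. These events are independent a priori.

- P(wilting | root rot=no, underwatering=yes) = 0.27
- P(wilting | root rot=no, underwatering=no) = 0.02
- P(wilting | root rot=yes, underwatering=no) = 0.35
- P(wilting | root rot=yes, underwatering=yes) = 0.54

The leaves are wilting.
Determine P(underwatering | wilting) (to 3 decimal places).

P(underwatering | wilting) ≈ 0.118

Numerator (weight on configurations with underwatering): 0.007992 + 0.005616 = 0.013608
Denominator P(wilting): 0.02*0.74*0.96 + 0.27*0.74*0.04 + 0.35*0.26*0.96 + 0.54*0.26*0.04 = 0.115176
Posterior = 0.013608 / 0.115176 ≈ 0.118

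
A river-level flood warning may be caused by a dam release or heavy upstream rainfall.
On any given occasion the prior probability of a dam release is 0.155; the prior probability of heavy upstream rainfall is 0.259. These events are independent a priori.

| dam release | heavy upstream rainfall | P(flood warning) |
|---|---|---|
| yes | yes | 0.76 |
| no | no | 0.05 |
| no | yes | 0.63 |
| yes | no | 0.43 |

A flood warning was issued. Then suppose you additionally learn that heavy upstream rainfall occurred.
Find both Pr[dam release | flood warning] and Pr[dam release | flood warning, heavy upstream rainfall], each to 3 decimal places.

Numerator (weight on configurations with dam release): 0.049388 + 0.030510 = 0.079898
The normalizing constant is 0.05*0.845*0.741 + 0.63*0.845*0.259 + 0.43*0.155*0.741 + 0.76*0.155*0.259 = 0.249084
P(dam release | flood warning) = 0.079898/0.249084 ≈ 0.321

Now condition on the additional information:
Sum P(flood warning|·) weighted by the priors over both values of dam release:
  P(flood warning | heavy upstream rainfall) = 0.63·0.845 + 0.76·0.155
        = 0.532350 + 0.117800 = 0.650150
Configurations with dam release contribute 0.117800, so
  P(dam release | flood warning, heavy upstream rainfall) = 0.117800 / 0.650150 ≈ 0.181
The drop from 0.321 to 0.181 is the explaining-away (discounting) effect.

Pr[dam release | flood warning] ≈ 0.321; Pr[dam release | flood warning, heavy upstream rainfall] ≈ 0.181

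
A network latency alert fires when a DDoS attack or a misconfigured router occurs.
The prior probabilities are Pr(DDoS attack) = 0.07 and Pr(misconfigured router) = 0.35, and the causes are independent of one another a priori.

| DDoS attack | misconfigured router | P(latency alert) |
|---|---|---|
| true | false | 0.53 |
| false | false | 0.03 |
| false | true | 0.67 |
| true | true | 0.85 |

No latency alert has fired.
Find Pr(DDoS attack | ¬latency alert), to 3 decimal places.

Pr(DDoS attack | ¬latency alert) ≈ 0.035

Sum P(¬latency alert|·) weighted by the priors over the 4 (DDoS attack, misconfigured router) configurations:
  P(¬latency alert) = 0.97×0.93×0.65 + 0.33×0.93×0.35 + 0.47×0.07×0.65 + 0.15×0.07×0.35
        = 0.586365 + 0.107415 + 0.021385 + 0.003675 = 0.718840
Keeping only the DDoS attack-present terms gives 0.025060, so
  P(DDoS attack | ¬latency alert) = 0.025060 / 0.718840 ≈ 0.035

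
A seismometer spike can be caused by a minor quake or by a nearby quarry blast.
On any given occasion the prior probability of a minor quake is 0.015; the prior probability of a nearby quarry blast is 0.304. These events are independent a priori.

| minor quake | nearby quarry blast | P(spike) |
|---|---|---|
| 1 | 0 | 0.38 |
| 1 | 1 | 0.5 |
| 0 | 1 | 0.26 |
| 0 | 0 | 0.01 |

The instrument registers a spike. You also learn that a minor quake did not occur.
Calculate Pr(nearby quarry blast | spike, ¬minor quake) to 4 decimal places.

By total probability over both values of nearby quarry blast:
  P(spike | ¬minor quake) = 0.01·0.696 + 0.26·0.304
        = 0.006960 + 0.079040 = 0.086000
The terms with nearby quarry blast present sum to 0.079040, so
  P(nearby quarry blast | spike, ¬minor quake) = 0.079040 / 0.086000 ≈ 0.9191

Pr(nearby quarry blast | spike, ¬minor quake) ≈ 0.9191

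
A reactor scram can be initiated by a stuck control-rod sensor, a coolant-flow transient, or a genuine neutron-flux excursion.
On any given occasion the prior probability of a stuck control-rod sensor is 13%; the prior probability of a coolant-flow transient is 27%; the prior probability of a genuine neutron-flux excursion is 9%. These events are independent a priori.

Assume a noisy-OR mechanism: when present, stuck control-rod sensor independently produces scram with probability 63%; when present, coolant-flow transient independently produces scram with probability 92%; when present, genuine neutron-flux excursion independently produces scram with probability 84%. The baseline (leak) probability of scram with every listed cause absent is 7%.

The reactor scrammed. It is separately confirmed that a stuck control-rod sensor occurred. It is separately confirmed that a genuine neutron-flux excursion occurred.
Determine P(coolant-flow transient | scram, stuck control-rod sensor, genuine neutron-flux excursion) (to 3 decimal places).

Under noisy-OR, P(scram | causes) = 1 − (1−0.07)·∏(1−qᵢ) over the active causes.
P(scram | stuck control-rod sensor, genuine neutron-flux excursion) = 0.944944×0.73 + 0.995596×0.27 = 0.689809 + 0.268811 = 0.958620
The coolant-flow transient-present share is 0.995596×0.27 = 0.268811.
So P(coolant-flow transient | scram, stuck control-rod sensor, genuine neutron-flux excursion) = 0.268811/0.958620 ≈ 0.280.

P(coolant-flow transient | scram, stuck control-rod sensor, genuine neutron-flux excursion) ≈ 0.280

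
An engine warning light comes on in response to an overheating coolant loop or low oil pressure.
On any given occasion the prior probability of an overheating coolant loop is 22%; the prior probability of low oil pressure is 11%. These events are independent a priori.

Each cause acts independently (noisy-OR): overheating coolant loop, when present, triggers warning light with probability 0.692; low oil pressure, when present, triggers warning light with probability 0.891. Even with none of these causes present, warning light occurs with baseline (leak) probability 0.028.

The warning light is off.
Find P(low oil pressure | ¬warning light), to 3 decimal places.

P(low oil pressure | ¬warning light) ≈ 0.013

Under noisy-OR, P(warning light | causes) = 1 − (1−0.028)·∏(1−qᵢ) over the active causes.
P(¬warning light) = 0.972*0.78*0.89 + 0.105948*0.78*0.11 + 0.299376*0.22*0.89 + 0.032632*0.22*0.11 = 0.674762 + 0.009090 + 0.058618 + 0.000790 = 0.743260
Restricting to configurations with low oil pressure present: 0.009090 + 0.000790 = 0.009880.
P(low oil pressure | ¬warning light) = 0.009880 / 0.743260 ≈ 0.013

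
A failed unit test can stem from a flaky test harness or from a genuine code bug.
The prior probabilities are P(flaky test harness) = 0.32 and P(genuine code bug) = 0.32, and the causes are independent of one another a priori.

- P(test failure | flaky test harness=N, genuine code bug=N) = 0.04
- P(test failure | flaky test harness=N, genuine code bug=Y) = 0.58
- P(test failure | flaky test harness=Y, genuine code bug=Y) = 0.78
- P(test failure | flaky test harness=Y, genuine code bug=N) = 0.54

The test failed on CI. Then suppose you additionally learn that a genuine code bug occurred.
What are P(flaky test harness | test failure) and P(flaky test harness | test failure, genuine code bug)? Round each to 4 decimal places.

Sum P(test failure|·) weighted by the priors over the 4 (flaky test harness, genuine code bug) configurations:
  P(test failure) = 0.04·0.68·0.68 + 0.58·0.68·0.32 + 0.54·0.32·0.68 + 0.78·0.32·0.32
        = 0.018496 + 0.126208 + 0.117504 + 0.079872 = 0.342080
The terms with flaky test harness present sum to 0.197376, so
  P(flaky test harness | test failure) = 0.197376 / 0.342080 ≈ 0.5770

With the extra evidence:
Numerator (weight on configurations with flaky test harness): 0.78×0.32 = 0.249600
Normalizer over all consistent configurations: 0.58×0.68 + 0.78×0.32 = 0.644000
P(flaky test harness | test failure, genuine code bug) = 0.249600/0.644000 ≈ 0.3876

P(flaky test harness | test failure) ≈ 0.5770; P(flaky test harness | test failure, genuine code bug) ≈ 0.3876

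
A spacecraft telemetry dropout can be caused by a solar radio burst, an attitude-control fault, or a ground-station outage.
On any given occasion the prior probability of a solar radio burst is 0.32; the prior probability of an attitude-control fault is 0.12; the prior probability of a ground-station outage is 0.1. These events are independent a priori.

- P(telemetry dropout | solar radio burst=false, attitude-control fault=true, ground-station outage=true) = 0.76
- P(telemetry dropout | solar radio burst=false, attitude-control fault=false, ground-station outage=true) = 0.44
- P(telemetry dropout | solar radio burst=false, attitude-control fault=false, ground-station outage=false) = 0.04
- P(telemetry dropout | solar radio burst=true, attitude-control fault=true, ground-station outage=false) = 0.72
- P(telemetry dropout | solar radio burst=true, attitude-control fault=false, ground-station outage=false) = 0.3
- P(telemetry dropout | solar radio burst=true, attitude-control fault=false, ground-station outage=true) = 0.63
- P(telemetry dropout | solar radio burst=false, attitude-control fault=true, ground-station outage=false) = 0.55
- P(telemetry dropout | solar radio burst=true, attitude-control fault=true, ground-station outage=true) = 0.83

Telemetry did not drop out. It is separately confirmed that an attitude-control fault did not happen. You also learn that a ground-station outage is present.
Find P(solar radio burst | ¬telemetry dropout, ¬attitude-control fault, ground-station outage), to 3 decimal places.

P(solar radio burst | ¬telemetry dropout, ¬attitude-control fault, ground-station outage) ≈ 0.237

By total probability over both values of solar radio burst:
  P(¬telemetry dropout | ¬attitude-control fault, ground-station outage) = 0.56·0.68 + 0.37·0.32
        = 0.380800 + 0.118400 = 0.499200
Keeping only the solar radio burst-present terms gives 0.118400, so
  P(solar radio burst | ¬telemetry dropout, ¬attitude-control fault, ground-station outage) = 0.118400 / 0.499200 ≈ 0.237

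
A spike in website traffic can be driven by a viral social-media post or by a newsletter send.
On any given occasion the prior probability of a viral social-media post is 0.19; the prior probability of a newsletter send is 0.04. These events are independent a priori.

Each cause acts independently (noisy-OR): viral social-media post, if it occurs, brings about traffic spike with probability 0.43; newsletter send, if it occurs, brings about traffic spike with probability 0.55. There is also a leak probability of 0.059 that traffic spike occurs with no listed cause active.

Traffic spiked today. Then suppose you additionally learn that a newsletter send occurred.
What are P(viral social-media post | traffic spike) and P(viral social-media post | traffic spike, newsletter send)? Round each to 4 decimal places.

P(viral social-media post | traffic spike) ≈ 0.5832; P(viral social-media post | traffic spike, newsletter send) ≈ 0.2359

Under noisy-OR, P(traffic spike | causes) = 1 − (1−0.059)·∏(1−qᵢ) over the active causes.
By total probability over the 4 (viral social-media post, newsletter send) configurations:
  P(traffic spike) = 0.059·0.81·0.96 + 0.57655·0.81·0.04 + 0.46363·0.19·0.96 + 0.758633·0.19·0.04
        = 0.045878 + 0.018680 + 0.084566 + 0.005766 = 0.154890
Configurations with viral social-media post contribute 0.090332, so
  P(viral social-media post | traffic spike) = 0.090332 / 0.154890 ≈ 0.5832

Now condition on the additional information:
P(traffic spike | newsletter send) = 0.57655·0.81 + 0.758633·0.19 = 0.467006 + 0.144140 = 0.611146
Of this, 0.144140 comes from 0.758633·0.19 (the viral social-media post=true cases).
Hence the posterior is 0.144140/0.611146 ≈ 0.2359.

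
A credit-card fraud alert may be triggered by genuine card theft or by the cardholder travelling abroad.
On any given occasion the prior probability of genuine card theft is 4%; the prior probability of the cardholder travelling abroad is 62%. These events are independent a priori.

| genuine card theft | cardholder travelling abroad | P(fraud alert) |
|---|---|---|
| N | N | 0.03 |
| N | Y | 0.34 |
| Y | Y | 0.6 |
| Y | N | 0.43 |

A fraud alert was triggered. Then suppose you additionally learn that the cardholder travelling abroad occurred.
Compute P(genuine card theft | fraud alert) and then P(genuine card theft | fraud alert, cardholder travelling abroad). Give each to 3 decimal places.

P(genuine card theft | fraud alert) ≈ 0.091; P(genuine card theft | fraud alert, cardholder travelling abroad) ≈ 0.068

P(fraud alert) = 0.03·0.96·0.38 + 0.34·0.96·0.62 + 0.43·0.04·0.38 + 0.6·0.04·0.62 = 0.010944 + 0.202368 + 0.006536 + 0.014880 = 0.234728
The genuine card theft-present share is 0.006536 + 0.014880 = 0.021416.
So P(genuine card theft | fraud alert) = 0.021416/0.234728 ≈ 0.091.

With the extra evidence:
Sum P(fraud alert|·) weighted by the priors over both values of genuine card theft:
  P(fraud alert | cardholder travelling abroad) = 0.34·0.96 + 0.6·0.04
        = 0.326400 + 0.024000 = 0.350400
Configurations with genuine card theft contribute 0.024000, so
  P(genuine card theft | fraud alert, cardholder travelling abroad) = 0.024000 / 0.350400 ≈ 0.068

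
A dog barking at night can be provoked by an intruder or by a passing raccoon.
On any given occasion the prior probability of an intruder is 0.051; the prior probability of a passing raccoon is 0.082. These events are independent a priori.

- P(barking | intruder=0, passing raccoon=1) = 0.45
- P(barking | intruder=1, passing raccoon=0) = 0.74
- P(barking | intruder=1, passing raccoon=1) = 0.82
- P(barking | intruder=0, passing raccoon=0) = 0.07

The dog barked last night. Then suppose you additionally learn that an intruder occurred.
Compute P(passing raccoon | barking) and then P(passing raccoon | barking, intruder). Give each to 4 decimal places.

Sum P(barking|·) weighted by the priors over the 4 (intruder, passing raccoon) configurations:
  P(barking) = 0.07×0.949×0.918 + 0.45×0.949×0.082 + 0.74×0.051×0.918 + 0.82×0.051×0.082
        = 0.060983 + 0.035018 + 0.034645 + 0.003429 = 0.134075
Configurations with passing raccoon contribute 0.038447, so
  P(passing raccoon | barking) = 0.038447 / 0.134075 ≈ 0.2868

Now condition on the additional information:
Enumerate both values of passing raccoon and weight by the priors:
  P(barking | intruder) = 0.74×0.918 + 0.82×0.082
        = 0.679320 + 0.067240 = 0.746560
Keeping only the passing raccoon-present terms gives 0.067240, so
  P(passing raccoon | barking, intruder) = 0.067240 / 0.746560 ≈ 0.0901
This is intercausal reasoning (explaining away): once intruder accounts for the barking, passing raccoon becomes less likely.

P(passing raccoon | barking) ≈ 0.2868; P(passing raccoon | barking, intruder) ≈ 0.0901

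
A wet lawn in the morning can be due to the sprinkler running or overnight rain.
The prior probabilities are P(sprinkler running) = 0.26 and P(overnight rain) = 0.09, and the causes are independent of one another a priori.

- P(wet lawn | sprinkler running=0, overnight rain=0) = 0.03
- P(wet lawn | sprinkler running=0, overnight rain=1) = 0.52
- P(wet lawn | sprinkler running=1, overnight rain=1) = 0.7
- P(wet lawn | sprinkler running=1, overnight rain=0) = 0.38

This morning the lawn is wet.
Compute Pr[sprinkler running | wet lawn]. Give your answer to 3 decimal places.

P(wet lawn) = 0.03*0.74*0.91 + 0.52*0.74*0.09 + 0.38*0.26*0.91 + 0.7*0.26*0.09 = 0.020202 + 0.034632 + 0.089908 + 0.016380 = 0.161122
Of this, 0.106288 comes from 0.089908 + 0.016380 (the sprinkler running=true cases).
Hence the posterior is 0.106288/0.161122 ≈ 0.660.

Pr[sprinkler running | wet lawn] ≈ 0.660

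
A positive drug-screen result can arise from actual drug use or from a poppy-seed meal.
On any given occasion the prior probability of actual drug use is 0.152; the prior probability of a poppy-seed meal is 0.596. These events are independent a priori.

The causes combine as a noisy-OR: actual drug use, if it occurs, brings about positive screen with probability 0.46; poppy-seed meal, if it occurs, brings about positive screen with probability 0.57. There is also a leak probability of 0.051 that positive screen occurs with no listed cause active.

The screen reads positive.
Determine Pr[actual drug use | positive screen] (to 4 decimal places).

Pr[actual drug use | positive screen] ≈ 0.2411

Under noisy-OR, P(positive screen | causes) = 1 − (1−0.051)·∏(1−qᵢ) over the active causes.
P(positive screen) = 0.051*0.848*0.404 + 0.59193*0.848*0.596 + 0.48754*0.152*0.404 + 0.779642*0.152*0.596 = 0.017472 + 0.299166 + 0.029939 + 0.070629 = 0.417206
Restricting to configurations with actual drug use present: 0.029939 + 0.070629 = 0.100568.
So P(actual drug use | positive screen) = 0.100568/0.417206 ≈ 0.2411.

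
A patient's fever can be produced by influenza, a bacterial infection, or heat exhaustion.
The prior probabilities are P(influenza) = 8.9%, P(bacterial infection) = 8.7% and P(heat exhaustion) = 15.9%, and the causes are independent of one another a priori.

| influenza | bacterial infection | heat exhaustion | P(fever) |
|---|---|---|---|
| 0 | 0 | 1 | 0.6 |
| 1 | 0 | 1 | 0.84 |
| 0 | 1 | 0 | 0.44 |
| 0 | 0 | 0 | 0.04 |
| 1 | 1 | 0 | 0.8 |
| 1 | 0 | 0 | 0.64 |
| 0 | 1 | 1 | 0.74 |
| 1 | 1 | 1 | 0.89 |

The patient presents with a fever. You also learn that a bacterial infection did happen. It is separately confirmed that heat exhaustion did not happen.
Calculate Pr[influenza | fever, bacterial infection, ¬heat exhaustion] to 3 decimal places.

Pr[influenza | fever, bacterial infection, ¬heat exhaustion] ≈ 0.151

Sum P(fever|·) weighted by the priors over both values of influenza:
  P(fever | bacterial infection, ¬heat exhaustion) = 0.44*0.911 + 0.8*0.089
        = 0.400840 + 0.071200 = 0.472040
Configurations with influenza contribute 0.071200, so
  P(influenza | fever, bacterial infection, ¬heat exhaustion) = 0.071200 / 0.472040 ≈ 0.151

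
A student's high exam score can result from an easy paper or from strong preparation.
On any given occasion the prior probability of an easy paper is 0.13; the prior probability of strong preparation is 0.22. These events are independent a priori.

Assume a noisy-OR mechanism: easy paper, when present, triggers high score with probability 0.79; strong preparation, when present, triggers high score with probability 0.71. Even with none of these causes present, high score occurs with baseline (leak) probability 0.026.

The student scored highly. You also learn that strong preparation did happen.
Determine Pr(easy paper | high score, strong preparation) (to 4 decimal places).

Pr(easy paper | high score, strong preparation) ≈ 0.1638

Under noisy-OR, P(high score | causes) = 1 − (1−0.026)·∏(1−qᵢ) over the active causes.
Sum P(high score|·) weighted by the priors over both values of easy paper:
  P(high score | strong preparation) = 0.71754·0.87 + 0.940683·0.13
        = 0.624260 + 0.122289 = 0.746549
Keeping only the easy paper-present terms gives 0.122289, so
  P(easy paper | high score, strong preparation) = 0.122289 / 0.746549 ≈ 0.1638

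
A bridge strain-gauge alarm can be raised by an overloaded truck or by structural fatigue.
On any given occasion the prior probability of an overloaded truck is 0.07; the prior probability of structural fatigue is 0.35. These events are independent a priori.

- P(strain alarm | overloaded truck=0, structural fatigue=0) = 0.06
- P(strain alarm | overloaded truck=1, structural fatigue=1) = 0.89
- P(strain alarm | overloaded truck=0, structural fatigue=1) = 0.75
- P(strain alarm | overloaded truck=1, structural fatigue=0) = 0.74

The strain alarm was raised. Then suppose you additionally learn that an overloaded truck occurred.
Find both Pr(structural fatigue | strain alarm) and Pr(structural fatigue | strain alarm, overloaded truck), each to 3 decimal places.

Pr(structural fatigue | strain alarm) ≈ 0.792; Pr(structural fatigue | strain alarm, overloaded truck) ≈ 0.393

P(strain alarm) = 0.06·0.93·0.65 + 0.75·0.93·0.35 + 0.74·0.07·0.65 + 0.89·0.07·0.35 = 0.036270 + 0.244125 + 0.033670 + 0.021805 = 0.335870
The structural fatigue-present share is 0.244125 + 0.021805 = 0.265930.
Hence the posterior is 0.265930/0.335870 ≈ 0.792.

With the extra evidence:
P(strain alarm | overloaded truck) = 0.74*0.65 + 0.89*0.35 = 0.481000 + 0.311500 = 0.792500
Restricting to configurations with structural fatigue present: 0.89*0.35 = 0.311500.
Hence the posterior is 0.311500/0.792500 ≈ 0.393.
Conditioning on overloaded truck lowers the posterior on structural fatigue: the classic explaining-away effect in a common-effect structure.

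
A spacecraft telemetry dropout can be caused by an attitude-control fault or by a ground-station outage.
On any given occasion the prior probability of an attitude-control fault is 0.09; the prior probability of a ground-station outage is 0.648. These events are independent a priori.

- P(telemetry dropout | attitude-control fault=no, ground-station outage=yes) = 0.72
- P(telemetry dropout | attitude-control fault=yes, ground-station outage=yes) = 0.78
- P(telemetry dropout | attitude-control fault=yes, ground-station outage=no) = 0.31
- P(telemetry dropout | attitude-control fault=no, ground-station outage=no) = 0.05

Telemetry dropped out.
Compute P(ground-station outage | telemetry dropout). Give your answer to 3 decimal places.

P(ground-station outage | telemetry dropout) ≈ 0.948

P(telemetry dropout) = 0.05·0.91·0.352 + 0.72·0.91·0.648 + 0.31·0.09·0.352 + 0.78·0.09·0.648 = 0.016016 + 0.424570 + 0.009821 + 0.045490 = 0.495897
Of this, 0.470060 comes from 0.424570 + 0.045490 (the ground-station outage=true cases).
P(ground-station outage | telemetry dropout) = 0.470060 / 0.495897 ≈ 0.948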